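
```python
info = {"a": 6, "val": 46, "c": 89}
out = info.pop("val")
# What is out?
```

Trace:
`info = {"a": 6, "val": 46, "c": 89}` → info = {'a': 6, 'val': 46, 'c': 89}
`out = info.pop("val")` → info = {'a': 6, 'c': 89}; out = 46
So out = 46

Answer: 46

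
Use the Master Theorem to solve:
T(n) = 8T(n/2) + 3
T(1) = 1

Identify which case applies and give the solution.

a=8, b=2, f(n)=3. log_2(8) = 3. Since c=0 < 3, Case 1 applies: T(n) = Θ(n^log_b(a)) = O(n^3).

Answer: O(n^3) - Case 1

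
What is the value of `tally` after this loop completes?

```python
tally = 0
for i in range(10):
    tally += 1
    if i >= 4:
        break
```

Loop breaks when i reaches 4, tally is 5
`tally` takes the values: 0 → 1 → 2 → 3 → 4 → 5

Answer: 5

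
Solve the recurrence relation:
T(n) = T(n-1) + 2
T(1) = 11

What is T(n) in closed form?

Unrolling: T(n) = T(1) + 2·(n-1) = 11 + 2(n-1) = 2n + 9.

Answer: T(n) = 2n + 9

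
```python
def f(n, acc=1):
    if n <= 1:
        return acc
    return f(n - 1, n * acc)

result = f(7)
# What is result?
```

Accumulator trace (n, acc): (7, 1) -> (6, 7) -> (5, 42) -> (4, 210) -> (3, 840) -> (2, 2520) -> (1, 5040) -> return 5040

Answer: 5040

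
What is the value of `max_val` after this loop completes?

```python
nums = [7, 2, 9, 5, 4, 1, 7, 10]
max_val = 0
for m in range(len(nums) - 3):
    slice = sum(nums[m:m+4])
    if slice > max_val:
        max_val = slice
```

Max sum of 4-element window in [7, 2, 9, 5, 4, 1, 7, 10]
`max_val` takes the values: 0 → 23

Answer: 23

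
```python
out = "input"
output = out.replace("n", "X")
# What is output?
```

Trace:
`out = "input"` → out = 'input'
`output = out.replace("n", "X")` → output = 'iXput'
So output = 'iXput'

Answer: 'iXput'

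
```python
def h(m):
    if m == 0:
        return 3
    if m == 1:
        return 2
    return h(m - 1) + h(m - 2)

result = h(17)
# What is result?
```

Build up from base cases: h(0)=3, h(1)=2, h(2)=5, h(3)=7, h(4)=12, h(5)=19, h(6)=31, ..., h(17)=6155

Answer: 6155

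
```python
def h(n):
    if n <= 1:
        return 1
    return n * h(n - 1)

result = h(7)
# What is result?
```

h(7) = 7 * 6 * 5 * 4 * 3 * 2 * 1 = 5040

Answer: 5040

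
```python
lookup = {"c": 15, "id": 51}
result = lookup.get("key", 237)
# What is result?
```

Trace:
`lookup = {"c": 15, "id": 51}` → lookup = {'c': 15, 'id': 51}
`result = lookup.get("key", 237)` → result = 237
So result = 237

Answer: 237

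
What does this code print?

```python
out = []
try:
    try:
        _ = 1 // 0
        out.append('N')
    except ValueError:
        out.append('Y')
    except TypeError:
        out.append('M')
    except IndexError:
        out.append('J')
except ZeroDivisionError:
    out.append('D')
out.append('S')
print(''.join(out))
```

Execution trace: 'D' (outer except ZeroDivisionError) → 'S' (after the try/except). Output: DS

Answer: DS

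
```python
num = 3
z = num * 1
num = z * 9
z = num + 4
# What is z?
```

Trace:
`num = 3` → num = 3
`z = num * 1` → z = 3
`num = z * 9` → num = 27
`z = num + 4` → z = 31
So z = 31

Answer: 31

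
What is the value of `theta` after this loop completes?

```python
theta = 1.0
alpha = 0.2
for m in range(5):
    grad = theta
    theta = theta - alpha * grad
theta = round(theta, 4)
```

Gradient descent: w = 1.0 * (1 - 0.2)^5
`theta` takes the values: 1.0 → 0.8 → 0.64 → 0.512 → 0.4096 → 0.32768 → 0.3277

Answer: 0.3277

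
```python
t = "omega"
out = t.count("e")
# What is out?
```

Trace:
`t = "omega"` → t = 'omega'
`out = t.count("e")` → out = 1
So out = 1

Answer: 1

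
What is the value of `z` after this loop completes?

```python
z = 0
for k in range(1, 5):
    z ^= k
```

XOR of 1 to 4
`z` takes the values: 0 → 1 → 3 → 0 → 4

Answer: 4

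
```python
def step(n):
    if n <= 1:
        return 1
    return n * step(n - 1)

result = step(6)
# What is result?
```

step(6) = 6 * 5 * 4 * 3 * 2 * 1 = 720

Answer: 720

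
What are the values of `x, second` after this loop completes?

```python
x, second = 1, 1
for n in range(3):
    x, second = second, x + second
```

Fibonacci: after 3 iterations
`x, second` takes the values: (1, 1) → (1, 2) → (2, 3) → (3, 5)

Answer: 3, 5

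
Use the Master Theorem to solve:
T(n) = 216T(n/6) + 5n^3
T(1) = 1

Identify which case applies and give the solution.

a=216, b=6, f(n)=5n^3. log_6(216) = 3. Since c=3 = 3, Case 2 applies: T(n) = Θ(n^log_b(a) · log n) = O(n^3 log n).

Answer: O(n^3 log n) - Case 2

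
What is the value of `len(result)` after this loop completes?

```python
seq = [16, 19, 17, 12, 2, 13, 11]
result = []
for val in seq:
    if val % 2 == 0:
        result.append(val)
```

Count even numbers in [16, 19, 17, 12, 2, 13, 11]
`result` takes the values: [] → [16] → [16, 12] → [16, 12, 2]
So `len(result)` = 3

Answer: 3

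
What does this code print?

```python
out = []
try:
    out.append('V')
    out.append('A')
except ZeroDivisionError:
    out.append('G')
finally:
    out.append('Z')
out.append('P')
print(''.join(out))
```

Execution trace: 'V' (try body) → 'A' (try body, no exception) → 'Z' (finally) → 'P' (after the try/except). Output: VAZP

Answer: VAZP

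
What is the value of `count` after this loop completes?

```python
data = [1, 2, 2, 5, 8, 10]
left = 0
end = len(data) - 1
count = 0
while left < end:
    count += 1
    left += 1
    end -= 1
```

Iterations until pointers meet (list length 6)
`count` takes the values: 0 → 1 → 2 → 3

Answer: 3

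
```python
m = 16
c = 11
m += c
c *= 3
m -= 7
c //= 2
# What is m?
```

Trace:
`m = 16` → m = 16
`c = 11` → c = 11
`m += c` → m = 27
`c *= 3` → c = 33
`m -= 7` → m = 20
`c //= 2` → c = 16
So m = 20

Answer: 20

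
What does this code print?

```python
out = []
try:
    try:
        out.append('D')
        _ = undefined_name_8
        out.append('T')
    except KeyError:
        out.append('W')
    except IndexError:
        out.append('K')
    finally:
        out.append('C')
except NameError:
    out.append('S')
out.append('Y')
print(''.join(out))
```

Execution trace: 'D' (try body) → 'C' (finally) → 'S' (outer except NameError) → 'Y' (after the try/except). Output: DCSY

Answer: DCSY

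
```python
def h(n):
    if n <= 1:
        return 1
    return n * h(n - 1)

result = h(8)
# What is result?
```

h(8) = 8 * 7 * 6 * 5 * 4 * 3 * 2 * 1 = 40320

Answer: 40320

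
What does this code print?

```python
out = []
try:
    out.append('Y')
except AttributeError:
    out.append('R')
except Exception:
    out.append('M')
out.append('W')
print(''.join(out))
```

Execution trace: 'Y' (try body, no exception) → 'W' (after the try/except). Output: YW

Answer: YW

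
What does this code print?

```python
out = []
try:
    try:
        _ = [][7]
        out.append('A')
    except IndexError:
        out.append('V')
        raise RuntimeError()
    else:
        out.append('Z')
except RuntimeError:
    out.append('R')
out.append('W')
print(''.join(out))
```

Execution trace: 'V' (inner except IndexError) → 'R' (outer except RuntimeError) → 'W' (after the try/except). Output: VRW

Answer: VRW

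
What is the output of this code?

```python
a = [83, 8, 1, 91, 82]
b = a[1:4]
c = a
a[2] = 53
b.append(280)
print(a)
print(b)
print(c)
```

Key concept: slice vs alias.
Step by step:
`a = [83, 8, 1, 91, 82]` → a = [83, 8, 1, 91, 82]
`b = a[1:4]` → b = [8, 1, 91]
`c = a` → c = [83, 8, 1, 91, 82] (same object as a)
`a[2] = 53` → a = [83, 8, 53, 91, 82] (same object as c); c = [83, 8, 53, 91, 82] (same object as a)
`b.append(280)` → b = [8, 1, 91, 280]
`print(a)` → prints [83, 8, 53, 91, 82]
`print(b)` → prints [8, 1, 91, 280]
`print(c)` → prints [83, 8, 53, 91, 82]

Answer:
[83, 8, 53, 91, 82]
[8, 1, 91, 280]
[83, 8, 53, 91, 82]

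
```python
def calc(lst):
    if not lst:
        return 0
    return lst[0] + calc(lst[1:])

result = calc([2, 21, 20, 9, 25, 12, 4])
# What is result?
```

2 + 21 + 20 + 9 + 25 + 12 + 4 + 0 = 93

Answer: 93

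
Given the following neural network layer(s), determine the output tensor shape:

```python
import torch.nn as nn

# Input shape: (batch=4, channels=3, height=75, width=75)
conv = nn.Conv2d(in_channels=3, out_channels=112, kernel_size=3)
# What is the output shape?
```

Input: (4, 3, 75, 75) -> Output: (4, 112, 73, 73)

Answer: (4, 112, 73, 73)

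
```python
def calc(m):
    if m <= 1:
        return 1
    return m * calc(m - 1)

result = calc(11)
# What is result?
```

calc(11) = 11 * 10 * 9 * 8 * 7 * 6 * 5 * 4 * 3 * 2 * 1 = 39916800

Answer: 39916800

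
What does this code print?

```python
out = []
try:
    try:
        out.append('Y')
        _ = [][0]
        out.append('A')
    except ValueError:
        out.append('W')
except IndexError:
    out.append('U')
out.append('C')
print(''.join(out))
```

Execution trace: 'Y' (try body) → 'U' (outer except IndexError) → 'C' (after the try/except). Output: YUC

Answer: YUC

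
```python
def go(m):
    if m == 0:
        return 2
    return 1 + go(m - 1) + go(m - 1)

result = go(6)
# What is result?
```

go(m) = 1 + 2·go(m-1), go(0)=2. Closed form: (2+1)·2^6 - 1 = 191.

Answer: 191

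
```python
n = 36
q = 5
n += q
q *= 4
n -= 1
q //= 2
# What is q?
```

Trace:
`n = 36` → n = 36
`q = 5` → q = 5
`n += q` → n = 41
`q *= 4` → q = 20
`n -= 1` → n = 40
`q //= 2` → q = 10
So q = 10

Answer: 10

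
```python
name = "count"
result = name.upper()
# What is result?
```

Trace:
`name = "count"` → name = 'count'
`result = name.upper()` → result = 'COUNT'
So result = 'COUNT'

Answer: 'COUNT'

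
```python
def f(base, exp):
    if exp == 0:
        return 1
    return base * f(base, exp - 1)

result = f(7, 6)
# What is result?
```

f(7, 6) = 7 * 7 * 7 * 7 * 7 * 7 = 117649

Answer: 117649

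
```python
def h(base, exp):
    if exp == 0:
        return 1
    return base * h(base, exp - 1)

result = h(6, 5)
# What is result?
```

h(6, 5) = 6 * 6 * 6 * 6 * 6 = 7776

Answer: 7776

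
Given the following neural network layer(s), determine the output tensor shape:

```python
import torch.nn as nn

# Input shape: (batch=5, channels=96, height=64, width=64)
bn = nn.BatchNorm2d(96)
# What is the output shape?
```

Input: (5, 96, 64, 64) -> Output: (5, 96, 64, 64)

Answer: (5, 96, 64, 64)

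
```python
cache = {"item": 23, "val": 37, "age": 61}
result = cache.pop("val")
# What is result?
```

Trace:
`cache = {"item": 23, "val": 37, "age": 61}` → cache = {'item': 23, 'val': 37, 'age': 61}
`result = cache.pop("val")` → cache = {'item': 23, 'age': 61}; result = 37
So result = 37

Answer: 37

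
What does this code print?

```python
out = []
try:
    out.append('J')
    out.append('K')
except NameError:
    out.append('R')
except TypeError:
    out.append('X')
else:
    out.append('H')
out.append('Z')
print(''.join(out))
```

Execution trace: 'J' (try body) → 'K' (try body, no exception) → 'H' (else) → 'Z' (after the try/except). Output: JKHZ

Answer: JKHZ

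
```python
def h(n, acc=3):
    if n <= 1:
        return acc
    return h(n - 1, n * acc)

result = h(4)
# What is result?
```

Accumulator trace (n, acc): (4, 3) -> (3, 12) -> (2, 36) -> (1, 72) -> return 72

Answer: 72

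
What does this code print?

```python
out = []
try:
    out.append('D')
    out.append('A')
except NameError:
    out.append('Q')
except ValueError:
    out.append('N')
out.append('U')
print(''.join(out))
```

Execution trace: 'D' (try body) → 'A' (try body, no exception) → 'U' (after the try/except). Output: DAU

Answer: DAU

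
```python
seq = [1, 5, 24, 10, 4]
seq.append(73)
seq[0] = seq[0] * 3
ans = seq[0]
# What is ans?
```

Trace:
`seq = [1, 5, 24, 10, 4]` → seq = [1, 5, 24, 10, 4]
`seq.append(73)` → seq = [1, 5, 24, 10, 4, 73]
`seq[0] = seq[0] * 3` → seq = [3, 5, 24, 10, 4, 73]
`ans = seq[0]` → ans = 3
So ans = 3

Answer: 3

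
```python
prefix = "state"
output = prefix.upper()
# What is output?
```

Trace:
`prefix = "state"` → prefix = 'state'
`output = prefix.upper()` → output = 'STATE'
So output = 'STATE'

Answer: 'STATE'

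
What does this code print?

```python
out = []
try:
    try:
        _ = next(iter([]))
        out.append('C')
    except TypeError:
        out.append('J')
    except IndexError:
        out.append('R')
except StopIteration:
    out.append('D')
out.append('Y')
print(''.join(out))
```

Execution trace: 'D' (outer except StopIteration) → 'Y' (after the try/except). Output: DY

Answer: DY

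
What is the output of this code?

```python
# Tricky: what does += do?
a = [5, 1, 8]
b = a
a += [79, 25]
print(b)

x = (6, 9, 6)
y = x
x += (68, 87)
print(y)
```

Key concept: += behavior differs for mutable vs immutable.
Step by step:
`a = [5, 1, 8]` → a = [5, 1, 8]
`b = a` → b = [5, 1, 8] (same object as a)
`a += [79, 25]` → a = [5, 1, 8, 79, 25] (same object as b); b = [5, 1, 8, 79, 25] (same object as a)
`print(b)` → prints [5, 1, 8, 79, 25]
`x = (6, 9, 6)` → x = (6, 9, 6)
`y = x` → y = (6, 9, 6)
`x += (68, 87)` → x = (6, 9, 6, 68, 87)
`print(y)` → prints (6, 9, 6)

Answer:
[5, 1, 8, 79, 25]
(6, 9, 6)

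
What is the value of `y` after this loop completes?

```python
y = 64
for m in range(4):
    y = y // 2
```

Halve 4 times: 64 // 2^4 = 4
`y` takes the values: 64 → 32 → 16 → 8 → 4

Answer: 4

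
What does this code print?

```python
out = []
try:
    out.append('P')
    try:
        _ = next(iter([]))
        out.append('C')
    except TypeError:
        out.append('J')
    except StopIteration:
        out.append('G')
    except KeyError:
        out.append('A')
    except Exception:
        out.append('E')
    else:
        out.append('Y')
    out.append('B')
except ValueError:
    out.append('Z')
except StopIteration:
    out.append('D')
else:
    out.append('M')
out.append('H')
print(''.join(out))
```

Execution trace: 'P' (try body) → 'G' (inner except StopIteration) → 'B' (try body, no exception) → 'M' (else) → 'H' (after the try/except). Output: PGBMH

Answer: PGBMH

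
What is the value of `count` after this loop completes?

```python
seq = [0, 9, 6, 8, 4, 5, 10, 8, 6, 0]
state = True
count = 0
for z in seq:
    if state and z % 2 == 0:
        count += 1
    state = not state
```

Count even values at even positions
`count` takes the values: 0 → 1 → 2 → 3 → 4 → 5

Answer: 5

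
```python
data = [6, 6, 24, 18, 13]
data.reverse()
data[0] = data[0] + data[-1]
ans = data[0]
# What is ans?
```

Trace:
`data = [6, 6, 24, 18, 13]` → data = [6, 6, 24, 18, 13]
`data.reverse()` → data = [13, 18, 24, 6, 6]
`data[0] = data[0] + data[-1]` → data = [19, 18, 24, 6, 6]
`ans = data[0]` → ans = 19
So ans = 19

Answer: 19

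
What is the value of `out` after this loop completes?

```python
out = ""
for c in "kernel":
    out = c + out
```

Reverse 'kernel'
`out` takes the values: "" → "k" → "ek" → "rek" → "nrek" → "enrek" → "lenrek"

Answer: "lenrek"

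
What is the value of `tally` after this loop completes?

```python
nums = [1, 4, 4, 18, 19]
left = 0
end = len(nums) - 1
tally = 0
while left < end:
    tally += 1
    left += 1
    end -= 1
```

Iterations until pointers meet (list length 5)
`tally` takes the values: 0 → 1 → 2

Answer: 2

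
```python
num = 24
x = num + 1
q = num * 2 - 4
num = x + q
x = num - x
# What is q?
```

Trace:
`num = 24` → num = 24
`x = num + 1` → x = 25
`q = num * 2 - 4` → q = 44
`num = x + q` → num = 69
`x = num - x` → x = 44
So q = 44

Answer: 44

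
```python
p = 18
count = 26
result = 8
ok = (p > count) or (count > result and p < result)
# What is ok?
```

Trace:
`p = 18` → p = 18
`count = 26` → count = 26
`result = 8` → result = 8
`ok = (p > count) or (count > result and p < result)` → ok = False
So ok = False

Answer: False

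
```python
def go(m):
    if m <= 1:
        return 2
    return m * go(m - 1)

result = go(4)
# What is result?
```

go(4) = 4 * 3 * 2 * 2 = 48

Answer: 48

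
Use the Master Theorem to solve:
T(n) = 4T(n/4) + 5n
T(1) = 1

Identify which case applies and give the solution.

a=4, b=4, f(n)=5n. log_4(4) = 1. Since c=1 = 1, Case 2 applies: T(n) = Θ(n^log_b(a) · log n) = O(n log n).

Answer: O(n log n) - Case 2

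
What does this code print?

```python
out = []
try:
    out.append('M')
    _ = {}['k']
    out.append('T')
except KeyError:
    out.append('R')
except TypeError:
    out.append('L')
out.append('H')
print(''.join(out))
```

Execution trace: 'M' (try body) → 'R' (except KeyError) → 'H' (after the try/except). Output: MRH

Answer: MRH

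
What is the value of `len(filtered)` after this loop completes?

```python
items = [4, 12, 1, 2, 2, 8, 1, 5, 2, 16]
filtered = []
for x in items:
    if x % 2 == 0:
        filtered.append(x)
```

Count even numbers in [4, 12, 1, 2, 2, 8, 1, 5, 2, 16]
`filtered` takes the values: [] → [4] → [4, 12] → [4, 12, 2] → [4, 12, 2, 2] → [4, 12, 2, 2, 8] → [4, 12, 2, 2, 8, 2] → [4, 12, 2, 2, 8, 2, 16]
So `len(filtered)` = 7

Answer: 7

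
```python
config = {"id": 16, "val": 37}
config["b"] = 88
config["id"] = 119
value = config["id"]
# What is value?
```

Trace:
`config = {"id": 16, "val": 37}` → config = {'id': 16, 'val': 37}
`config["b"] = 88` → config = {'id': 16, 'val': 37, 'b': 88}
`config["id"] = 119` → config = {'id': 119, 'val': 37, 'b': 88}
`value = config["id"]` → value = 119
So value = 119

Answer: 119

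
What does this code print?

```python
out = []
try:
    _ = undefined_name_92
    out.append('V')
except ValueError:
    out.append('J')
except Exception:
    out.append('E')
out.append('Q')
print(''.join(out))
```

Execution trace: 'E' (except Exception) → 'Q' (after the try/except). Output: EQ

Answer: EQ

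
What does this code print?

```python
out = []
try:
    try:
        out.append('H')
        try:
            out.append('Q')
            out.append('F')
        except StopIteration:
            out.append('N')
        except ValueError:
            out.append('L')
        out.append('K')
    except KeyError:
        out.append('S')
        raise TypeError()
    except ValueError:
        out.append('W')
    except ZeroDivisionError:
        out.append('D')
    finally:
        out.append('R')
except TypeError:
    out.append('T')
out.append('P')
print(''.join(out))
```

Execution trace: 'H' (try body) → 'Q' (inner try body) → 'F' (inner try body, no exception) → 'K' (try body, no exception) → 'R' (finally) → 'P' (after the try/except). Output: HQFKRP

Answer: HQFKRP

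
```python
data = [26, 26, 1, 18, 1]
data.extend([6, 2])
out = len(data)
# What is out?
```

Trace:
`data = [26, 26, 1, 18, 1]` → data = [26, 26, 1, 18, 1]
`data.extend([6, 2])` → data = [26, 26, 1, 18, 1, 6, 2]
`out = len(data)` → out = 7
So out = 7

Answer: 7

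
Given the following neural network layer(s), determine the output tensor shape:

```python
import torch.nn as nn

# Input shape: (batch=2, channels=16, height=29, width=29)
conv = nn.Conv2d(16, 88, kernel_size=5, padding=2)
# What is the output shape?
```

Input: (2, 16, 29, 29) -> Output: (2, 88, 29, 29)

Answer: (2, 88, 29, 29)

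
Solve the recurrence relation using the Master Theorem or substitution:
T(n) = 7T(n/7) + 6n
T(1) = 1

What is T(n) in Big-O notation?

By Master Theorem: a=7, b=7, f(n)=6n. Since log_7(7) = 1 and f(n) = Θ(n^1), Case 2 applies. T(n) = O(n log n).

Answer: O(n log n)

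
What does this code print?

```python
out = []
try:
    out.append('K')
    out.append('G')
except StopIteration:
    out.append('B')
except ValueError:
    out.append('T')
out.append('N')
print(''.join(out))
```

Execution trace: 'K' (try body) → 'G' (try body, no exception) → 'N' (after the try/except). Output: KGN

Answer: KGN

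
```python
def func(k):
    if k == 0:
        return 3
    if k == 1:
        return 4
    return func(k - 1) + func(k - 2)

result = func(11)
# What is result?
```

Build up from base cases: func(0)=3, func(1)=4, func(2)=7, func(3)=11, func(4)=18, func(5)=29, func(6)=47, ..., func(11)=521

Answer: 521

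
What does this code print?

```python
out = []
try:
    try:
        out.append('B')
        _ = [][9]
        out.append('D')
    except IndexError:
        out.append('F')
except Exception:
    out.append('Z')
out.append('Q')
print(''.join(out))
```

Execution trace: 'B' (inner try body) → 'F' (inner except IndexError) → 'Q' (after the try/except). Output: BFQ

Answer: BFQ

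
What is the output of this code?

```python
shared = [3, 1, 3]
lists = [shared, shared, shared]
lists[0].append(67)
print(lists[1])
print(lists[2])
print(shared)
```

Key concept: list of same reference.
Step by step:
`shared = [3, 1, 3]` → shared = [3, 1, 3]
`lists = [shared, shared, shared]` → lists = [[3, 1, 3], [3, 1, 3], [3, 1, 3]]
`lists[0].append(67)` → shared = [3, 1, 3, 67]; lists = [[3, 1, 3, 67], [3, 1, 3, 67], [3, 1, 3, 67]]
`print(lists[1])` → prints [3, 1, 3, 67]
`print(lists[2])` → prints [3, 1, 3, 67]
`print(shared)` → prints [3, 1, 3, 67]

Answer:
[3, 1, 3, 67]
[3, 1, 3, 67]
[3, 1, 3, 67]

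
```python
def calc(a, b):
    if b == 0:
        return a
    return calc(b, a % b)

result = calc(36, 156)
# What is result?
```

calc(36, 156) -> calc(156, 36) -> calc(36, 12) -> calc(12, 0) -> 12

Answer: 12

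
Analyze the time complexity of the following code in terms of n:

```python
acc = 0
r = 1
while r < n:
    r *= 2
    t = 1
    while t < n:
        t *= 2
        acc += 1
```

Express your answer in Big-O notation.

Each loop level contributes: log n × log n. Multiplying the contributions gives O(log² n).

Answer: O(log² n)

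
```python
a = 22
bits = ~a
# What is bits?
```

Trace:
`a = 22` → a = 22
`bits = ~a` → bits = -23
So bits = -23

Answer: -23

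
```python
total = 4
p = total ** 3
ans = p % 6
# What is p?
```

Trace:
`total = 4` → total = 4
`p = total ** 3` → p = 64
`ans = p % 6` → ans = 4
So p = 64

Answer: 64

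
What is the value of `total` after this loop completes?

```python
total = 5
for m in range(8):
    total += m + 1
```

Start at 5, add 1 to 8 = 41
`total` takes the values: 5 → 6 → 8 → 11 → 15 → 20 → 26 → 33 → 41

Answer: 41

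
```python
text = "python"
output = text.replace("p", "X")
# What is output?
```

Trace:
`text = "python"` → text = 'python'
`output = text.replace("p", "X")` → output = 'Xython'
So output = 'Xython'

Answer: 'Xython'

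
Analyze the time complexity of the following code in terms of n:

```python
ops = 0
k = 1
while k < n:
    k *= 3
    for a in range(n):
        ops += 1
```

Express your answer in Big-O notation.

Each loop level contributes: log n × n. Multiplying the contributions gives O(n log n).

Answer: O(n log n)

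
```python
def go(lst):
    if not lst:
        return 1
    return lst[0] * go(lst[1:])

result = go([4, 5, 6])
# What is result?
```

Product over [4, 5, 6] = 4 * 5 * 6 = 120

Answer: 120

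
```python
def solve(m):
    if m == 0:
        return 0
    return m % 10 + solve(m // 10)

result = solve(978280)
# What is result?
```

Sum of digits of 978280: 0 + 8 + 2 + 8 + 7 + 9 = 34

Answer: 34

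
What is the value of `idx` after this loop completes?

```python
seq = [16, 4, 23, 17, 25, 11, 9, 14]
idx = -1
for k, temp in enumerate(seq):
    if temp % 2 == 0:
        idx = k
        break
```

First even number index in [16, 4, 23, 17, 25, 11, 9, 14]
`idx` takes the values: -1 → 0

Answer: 0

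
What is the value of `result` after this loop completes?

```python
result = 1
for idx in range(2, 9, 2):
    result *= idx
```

Product of even numbers 2 to 8
`result` takes the values: 1 → 2 → 8 → 48 → 384

Answer: 384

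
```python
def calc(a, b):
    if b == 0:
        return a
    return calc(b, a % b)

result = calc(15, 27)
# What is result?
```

calc(15, 27) -> calc(27, 15) -> calc(15, 12) -> calc(12, 3) -> calc(3, 0) -> 3

Answer: 3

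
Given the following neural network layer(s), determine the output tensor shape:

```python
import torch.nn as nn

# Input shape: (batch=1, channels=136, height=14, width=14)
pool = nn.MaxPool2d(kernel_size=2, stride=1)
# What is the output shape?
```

Input: (1, 136, 14, 14) -> Output: (1, 136, 13, 13)

Answer: (1, 136, 13, 13)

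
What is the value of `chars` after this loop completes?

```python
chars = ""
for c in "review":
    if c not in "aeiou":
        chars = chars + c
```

Remove vowels from 'review'
`chars` takes the values: "" → "r" → "rv" → "rvw"

Answer: "rvw"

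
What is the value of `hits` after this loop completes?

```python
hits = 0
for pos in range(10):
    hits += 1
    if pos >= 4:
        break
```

Loop breaks when pos reaches 4, hits is 5
`hits` takes the values: 0 → 1 → 2 → 3 → 4 → 5

Answer: 5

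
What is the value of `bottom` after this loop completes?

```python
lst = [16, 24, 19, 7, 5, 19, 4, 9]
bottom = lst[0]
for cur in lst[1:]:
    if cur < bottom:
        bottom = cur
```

Minimum of [16, 24, 19, 7, 5, 19, 4, 9]
`bottom` takes the values: 16 → 7 → 5 → 4

Answer: 4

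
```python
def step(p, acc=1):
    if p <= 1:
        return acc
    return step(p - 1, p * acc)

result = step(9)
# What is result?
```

Accumulator trace (n, acc): (9, 1) -> (8, 9) -> (7, 72) -> (6, 504) -> (5, 3024) -> (4, 15120) -> (3, 60480) -> (2, 181440) -> (1, 362880) -> return 362880

Answer: 362880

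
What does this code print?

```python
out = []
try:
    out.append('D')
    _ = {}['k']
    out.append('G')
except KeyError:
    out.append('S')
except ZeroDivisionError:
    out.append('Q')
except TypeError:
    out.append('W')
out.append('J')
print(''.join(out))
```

Execution trace: 'D' (try body) → 'S' (except KeyError) → 'J' (after the try/except). Output: DSJ

Answer: DSJ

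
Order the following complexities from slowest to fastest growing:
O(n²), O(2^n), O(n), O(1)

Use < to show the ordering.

Ordered by growth rate: O(1) < O(n) < O(n²) < O(2^n)

Answer: O(1) < O(n) < O(n²) < O(2^n)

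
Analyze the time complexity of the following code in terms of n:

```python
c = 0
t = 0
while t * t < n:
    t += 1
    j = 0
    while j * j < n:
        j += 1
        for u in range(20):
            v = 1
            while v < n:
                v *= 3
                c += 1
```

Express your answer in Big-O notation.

Each loop level contributes: √n × √n × 1 × log n. Multiplying the contributions gives O(n log n).

Answer: O(n log n)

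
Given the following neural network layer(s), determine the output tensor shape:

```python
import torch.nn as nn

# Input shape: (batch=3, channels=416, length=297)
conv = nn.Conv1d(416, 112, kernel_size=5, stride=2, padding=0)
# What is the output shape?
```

Input: (3, 416, 297) -> Output: (3, 112, 147)

Answer: (3, 112, 147)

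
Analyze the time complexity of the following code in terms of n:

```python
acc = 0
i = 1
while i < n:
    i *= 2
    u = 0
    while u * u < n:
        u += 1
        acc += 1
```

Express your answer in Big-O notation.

Each loop level contributes: log n × √n. Multiplying the contributions gives O(√n log n).

Answer: O(√n log n)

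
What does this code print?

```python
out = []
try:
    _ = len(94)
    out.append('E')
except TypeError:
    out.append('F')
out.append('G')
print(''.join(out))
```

Execution trace: 'F' (except TypeError) → 'G' (after the try/except). Output: FG

Answer: FG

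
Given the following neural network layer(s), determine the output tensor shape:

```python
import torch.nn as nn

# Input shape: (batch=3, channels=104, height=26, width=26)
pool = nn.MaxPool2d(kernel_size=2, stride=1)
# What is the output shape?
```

Input: (3, 104, 26, 26) -> Output: (3, 104, 25, 25)

Answer: (3, 104, 25, 25)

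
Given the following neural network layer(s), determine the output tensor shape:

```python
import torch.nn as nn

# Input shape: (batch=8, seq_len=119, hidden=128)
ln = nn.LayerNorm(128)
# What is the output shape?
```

Input: (8, 119, 128) -> Output: (8, 119, 128)

Answer: (8, 119, 128)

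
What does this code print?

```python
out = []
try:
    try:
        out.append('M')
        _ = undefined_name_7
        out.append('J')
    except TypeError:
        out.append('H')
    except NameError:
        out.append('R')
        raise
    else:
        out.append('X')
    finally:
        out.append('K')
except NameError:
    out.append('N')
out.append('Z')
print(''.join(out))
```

Execution trace: 'M' (inner try body) → 'R' (inner except NameError) → 'K' (inner finally) → 'N' (outer except NameError) → 'Z' (after the try/except). Output: MRKNZ

Answer: MRKNZ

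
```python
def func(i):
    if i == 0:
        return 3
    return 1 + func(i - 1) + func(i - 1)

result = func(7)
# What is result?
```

func(i) = 1 + 2·func(i-1), func(0)=3. Closed form: (3+1)·2^7 - 1 = 511.

Answer: 511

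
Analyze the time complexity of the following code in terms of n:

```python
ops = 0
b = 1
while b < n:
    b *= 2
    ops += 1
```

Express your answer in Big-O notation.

Each loop level contributes: log n. Multiplying the contributions gives O(log n).

Answer: O(log n)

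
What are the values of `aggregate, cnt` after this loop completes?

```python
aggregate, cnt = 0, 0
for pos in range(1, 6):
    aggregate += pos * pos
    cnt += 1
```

Sum of squares and count
`aggregate, cnt` takes the values: (0, 0) → (1, 0) → (1, 1) → (5, 1) → (5, 2) → (14, 2) → (14, 3) → (30, 3) → (30, 4) → (55, 4) → (55, 5)

Answer: 55, 5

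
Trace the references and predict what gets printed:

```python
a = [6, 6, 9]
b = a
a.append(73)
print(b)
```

Key concept: basic list aliasing.
Step by step:
`a = [6, 6, 9]` → a = [6, 6, 9]
`b = a` → b = [6, 6, 9] (same object as a)
`a.append(73)` → a = [6, 6, 9, 73] (same object as b); b = [6, 6, 9, 73] (same object as a)
`print(b)` → prints [6, 6, 9, 73]

Answer: [6, 6, 9, 73]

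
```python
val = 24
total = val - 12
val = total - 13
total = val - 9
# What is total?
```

Trace:
`val = 24` → val = 24
`total = val - 12` → total = 12
`val = total - 13` → val = -1
`total = val - 9` → total = -10
So total = -10

Answer: -10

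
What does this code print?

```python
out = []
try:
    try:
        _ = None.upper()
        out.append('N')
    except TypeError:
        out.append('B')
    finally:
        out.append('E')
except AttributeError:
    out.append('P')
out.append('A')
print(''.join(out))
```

Execution trace: 'E' (finally) → 'P' (outer except AttributeError) → 'A' (after the try/except). Output: EPA

Answer: EPA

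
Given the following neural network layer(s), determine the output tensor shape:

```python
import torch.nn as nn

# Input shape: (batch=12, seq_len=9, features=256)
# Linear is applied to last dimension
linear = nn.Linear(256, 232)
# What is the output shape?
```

Input: (12, 9, 256) -> Output: (12, 9, 232)

Answer: (12, 9, 232)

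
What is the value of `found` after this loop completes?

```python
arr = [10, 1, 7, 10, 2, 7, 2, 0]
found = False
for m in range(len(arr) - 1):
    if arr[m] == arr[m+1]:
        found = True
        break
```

Check consecutive duplicates in [10, 1, 7, 10, 2, 7, 2, 0]
`found` takes the values: False

Answer: False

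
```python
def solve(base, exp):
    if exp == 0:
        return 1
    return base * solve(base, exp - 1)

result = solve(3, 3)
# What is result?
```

solve(3, 3) = 3 * 3 * 3 = 27

Answer: 27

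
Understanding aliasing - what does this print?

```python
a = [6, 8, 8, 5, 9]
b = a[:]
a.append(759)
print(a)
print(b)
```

Key concept: slice [:] creates copy.
Step by step:
`a = [6, 8, 8, 5, 9]` → a = [6, 8, 8, 5, 9]
`b = a[:]` → b = [6, 8, 8, 5, 9]
`a.append(759)` → a = [6, 8, 8, 5, 9, 759]
`print(a)` → prints [6, 8, 8, 5, 9, 759]
`print(b)` → prints [6, 8, 8, 5, 9]

Answer:
[6, 8, 8, 5, 9, 759]
[6, 8, 8, 5, 9]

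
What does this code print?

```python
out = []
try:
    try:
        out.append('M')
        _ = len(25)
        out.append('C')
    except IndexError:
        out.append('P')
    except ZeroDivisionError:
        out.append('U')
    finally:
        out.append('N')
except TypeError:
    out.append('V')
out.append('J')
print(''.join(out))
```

Execution trace: 'M' (try body) → 'N' (finally) → 'V' (outer except TypeError) → 'J' (after the try/except). Output: MNVJ

Answer: MNVJ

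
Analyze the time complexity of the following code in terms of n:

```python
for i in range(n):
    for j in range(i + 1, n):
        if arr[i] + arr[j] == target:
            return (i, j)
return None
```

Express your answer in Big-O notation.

This is Two sum brute force. Time complexity: O(n²).

Answer: O(n²)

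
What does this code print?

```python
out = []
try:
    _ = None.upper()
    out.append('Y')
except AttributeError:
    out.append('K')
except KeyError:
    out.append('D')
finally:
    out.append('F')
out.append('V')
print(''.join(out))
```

Execution trace: 'K' (except AttributeError) → 'F' (finally) → 'V' (after the try/except). Output: KFV

Answer: KFV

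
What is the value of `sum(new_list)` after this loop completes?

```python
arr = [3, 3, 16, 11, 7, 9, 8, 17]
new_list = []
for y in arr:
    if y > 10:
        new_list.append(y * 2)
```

Sum of doubled values > 10
`new_list` takes the values: [] → [32] → [32, 22] → [32, 22, 34]
So `sum(new_list)` = 88

Answer: 88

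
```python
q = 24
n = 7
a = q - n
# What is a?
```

Trace:
`q = 24` → q = 24
`n = 7` → n = 7
`a = q - n` → a = 17
So a = 17

Answer: 17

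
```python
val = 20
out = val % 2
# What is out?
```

Trace:
`val = 20` → val = 20
`out = val % 2` → out = 0
So out = 0

Answer: 0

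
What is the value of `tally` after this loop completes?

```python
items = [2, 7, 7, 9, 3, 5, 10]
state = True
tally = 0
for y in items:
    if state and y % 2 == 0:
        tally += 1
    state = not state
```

Count even values at even positions
`tally` takes the values: 0 → 1 → 2

Answer: 2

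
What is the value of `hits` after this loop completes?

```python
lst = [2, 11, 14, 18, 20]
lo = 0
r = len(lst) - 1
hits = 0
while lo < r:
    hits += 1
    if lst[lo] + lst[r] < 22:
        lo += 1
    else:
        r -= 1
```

Steps to find pair summing to 22
`hits` takes the values: 0 → 1 → 2 → 3 → 4

Answer: 4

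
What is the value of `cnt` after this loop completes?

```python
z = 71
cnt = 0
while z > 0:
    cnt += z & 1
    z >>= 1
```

Count set bits in 71 (binary: 0b1000111)
`cnt` takes the values: 0 → 1 → 2 → 3 → 4

Answer: 4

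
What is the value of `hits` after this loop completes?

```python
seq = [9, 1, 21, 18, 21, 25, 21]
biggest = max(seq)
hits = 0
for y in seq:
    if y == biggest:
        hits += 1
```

Count of max value 25 in [9, 1, 21, 18, 21, 25, 21]
`hits` takes the values: 0 → 1

Answer: 1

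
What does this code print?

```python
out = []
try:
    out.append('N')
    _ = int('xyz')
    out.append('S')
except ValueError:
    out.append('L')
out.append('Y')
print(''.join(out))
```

Execution trace: 'N' (try body) → 'L' (except ValueError) → 'Y' (after the try/except). Output: NLY

Answer: NLY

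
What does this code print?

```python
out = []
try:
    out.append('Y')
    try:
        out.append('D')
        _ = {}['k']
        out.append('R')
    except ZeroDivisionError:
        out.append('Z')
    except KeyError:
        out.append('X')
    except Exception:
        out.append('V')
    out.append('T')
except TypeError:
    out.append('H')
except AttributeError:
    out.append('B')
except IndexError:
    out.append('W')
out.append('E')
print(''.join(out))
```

Execution trace: 'Y' (try body) → 'D' (inner try body) → 'X' (inner except KeyError) → 'T' (try body, no exception) → 'E' (after the try/except). Output: YDXTE

Answer: YDXTE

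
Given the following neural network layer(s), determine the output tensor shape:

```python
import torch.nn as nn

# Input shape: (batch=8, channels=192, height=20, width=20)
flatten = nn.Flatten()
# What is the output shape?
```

Input: (8, 192, 20, 20) -> Output: (8, 76800)

Answer: (8, 76800)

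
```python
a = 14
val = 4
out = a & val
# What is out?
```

Trace:
`a = 14` → a = 14
`val = 4` → val = 4
`out = a & val` → out = 4
So out = 4

Answer: 4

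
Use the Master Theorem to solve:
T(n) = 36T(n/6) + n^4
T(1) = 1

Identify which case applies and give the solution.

a=36, b=6, f(n)=n^4. log_6(36) = 2. Since c=4 > 2 and the regularity condition holds (36(n/6)^4 = (36/6^4)n^4 with 36/6^4 < 1), Case 3 applies: T(n) = Θ(f(n)) = O(n^4).

Answer: O(n^4) - Case 3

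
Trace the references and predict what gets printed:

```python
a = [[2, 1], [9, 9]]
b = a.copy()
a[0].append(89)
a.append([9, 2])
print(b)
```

Key concept: shallow copy with nested lists.
Step by step:
`a = [[2, 1], [9, 9]]` → a = [[2, 1], [9, 9]]
`b = a.copy()` → b = [[2, 1], [9, 9]]
`a[0].append(89)` → a = [[2, 1, 89], [9, 9]]; b = [[2, 1, 89], [9, 9]]
`a.append([9, 2])` → a = [[2, 1, 89], [9, 9], [9, 2]]
`print(b)` → prints [[2, 1, 89], [9, 9]]

Answer: [[2, 1, 89], [9, 9]]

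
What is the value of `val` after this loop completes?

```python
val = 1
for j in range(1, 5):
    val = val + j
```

Start at 1, add 1 through 4
`val` takes the values: 1 → 2 → 4 → 7 → 11

Answer: 11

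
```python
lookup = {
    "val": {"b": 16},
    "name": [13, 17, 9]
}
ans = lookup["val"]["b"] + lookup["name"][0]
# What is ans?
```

Trace:
`lookup = { ...` → lookup = {'val': {'b': 16}, 'name': [13, 17, 9]}
`ans = lookup["val"]["b"] + lookup["name"][0]` → ans = 29
So ans = 29

Answer: 29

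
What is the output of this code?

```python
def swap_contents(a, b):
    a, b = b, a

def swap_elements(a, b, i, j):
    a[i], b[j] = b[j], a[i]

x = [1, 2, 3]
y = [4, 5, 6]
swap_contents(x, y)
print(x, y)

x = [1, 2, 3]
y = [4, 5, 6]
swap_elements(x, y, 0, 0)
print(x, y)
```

Key concept: parameter rebinding vs mutation.
Step by step:
`x = [1, 2, 3]` → x = [1, 2, 3]
`y = [4, 5, 6]` → y = [4, 5, 6]
`swap_contents(x, y)` → no visible change to tracked variables
`print(x, y)` → prints [1, 2, 3] [4, 5, 6]
`x = [1, 2, 3]` → x = [1, 2, 3]
`y = [4, 5, 6]` → y = [4, 5, 6]
`swap_elements(x, y, 0, 0)` → x = [4, 2, 3]; y = [1, 5, 6]
`print(x, y)` → prints [4, 2, 3] [1, 5, 6]

Answer:
[1, 2, 3] [4, 5, 6]
[4, 2, 3] [1, 5, 6]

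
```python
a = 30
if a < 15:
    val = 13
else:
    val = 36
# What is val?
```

Trace:
`a = 30` → a = 30
`if a < 15: ...` → a < 15 is False, take else branch → val = 36
So val = 36

Answer: 36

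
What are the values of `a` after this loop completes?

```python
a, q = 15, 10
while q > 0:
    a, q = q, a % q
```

GCD of 15 and 10
`a` takes the values: 15 → 10 → 5

Answer: 5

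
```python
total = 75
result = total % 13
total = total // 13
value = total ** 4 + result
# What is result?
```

Trace:
`total = 75` → total = 75
`result = total % 13` → result = 10
`total = total // 13` → total = 5
`value = total ** 4 + result` → value = 635
So result = 10

Answer: 10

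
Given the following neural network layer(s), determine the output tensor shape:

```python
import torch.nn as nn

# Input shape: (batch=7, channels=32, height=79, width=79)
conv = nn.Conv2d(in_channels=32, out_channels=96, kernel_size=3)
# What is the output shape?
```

Input: (7, 32, 79, 79) -> Output: (7, 96, 77, 77)

Answer: (7, 96, 77, 77)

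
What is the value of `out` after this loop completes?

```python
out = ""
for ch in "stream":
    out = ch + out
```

Reverse 'stream'
`out` takes the values: "" → "s" → "ts" → "rts" → "erts" → "aerts" → "maerts"

Answer: "maerts"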